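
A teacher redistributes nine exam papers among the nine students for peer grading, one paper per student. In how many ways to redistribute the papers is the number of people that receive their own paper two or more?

95887

Sum C(9,i)·!(9-i) for i = 2..9:
  i=2: C(9,2)·!7 = 36·1854 = 66744
  i=3: C(9,3)·!6 = 84·265 = 22260
  i=4: C(9,4)·!5 = 126·44 = 5544
  i=5: C(9,5)·!4 = 126·9 = 1134
  i=6: C(9,6)·!3 = 84·2 = 168
  i=7: C(9,7)·!2 = 36·1 = 36
  i=8: C(9,8)·!1 = 9·0 = 0
  i=9: C(9,9)·!0 = 1·1 = 1
Total = 95887.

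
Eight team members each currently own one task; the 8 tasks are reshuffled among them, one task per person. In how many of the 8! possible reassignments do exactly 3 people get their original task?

Choose which 3 of the 8 are fixed: C(8,3) = 56.
The remaining 5 must be deranged: !5 = 44.
Total: 56 × 44 = 2464.

2464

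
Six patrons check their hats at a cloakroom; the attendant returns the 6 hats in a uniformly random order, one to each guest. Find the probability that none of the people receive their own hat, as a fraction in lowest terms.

53/144

Favorable outcomes: !6 = 265.
Total outcomes: 6! = 720.
Probability = 265/720 = 53/144.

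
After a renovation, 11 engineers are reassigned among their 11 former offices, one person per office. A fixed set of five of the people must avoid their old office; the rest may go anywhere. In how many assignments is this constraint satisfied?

25022880

Let A_j be the event that the j-th constrained one is fixed. By inclusion-exclusion over the 5 events:
Σ_{j=0}^{5} (-1)^j C(5,j)(11-j)!
= C(5,0)·11! - C(5,1)·10! + C(5,2)·9! - C(5,3)·8! + C(5,4)·7! - C(5,5)·6!
= 39916800 - 18144000 + 3628800 - 403200 + 25200 - 720
= 25022880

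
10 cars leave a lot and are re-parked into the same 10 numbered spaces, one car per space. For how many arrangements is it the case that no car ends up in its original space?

1334961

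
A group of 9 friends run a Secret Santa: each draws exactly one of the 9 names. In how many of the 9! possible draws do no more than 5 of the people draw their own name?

362675

Sum C(9,i)·!(9-i) for i = 0..5:
  i=0: C(9,0)·!9 = 1·133496 = 133496
  i=1: C(9,1)·!8 = 9·14833 = 133497
  i=2: C(9,2)·!7 = 36·1854 = 66744
  i=3: C(9,3)·!6 = 84·265 = 22260
  i=4: C(9,4)·!5 = 126·44 = 5544
  i=5: C(9,5)·!4 = 126·9 = 1134
Total = 362675.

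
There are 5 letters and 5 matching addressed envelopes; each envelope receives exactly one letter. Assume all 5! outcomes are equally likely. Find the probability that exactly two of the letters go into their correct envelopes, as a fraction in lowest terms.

1/6

Favorable outcomes: C(5,2)·!3 = 10·2 = 20.
Total outcomes: 5! = 120.
Probability = 20/120 = 1/6.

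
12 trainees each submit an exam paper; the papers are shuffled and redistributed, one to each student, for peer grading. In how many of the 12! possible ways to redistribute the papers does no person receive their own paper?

176214841

The subfactorial !12 = [12!/e] (nearest integer).
12! = 479001600, and 479001600/e ≈ 176214840.93, so !12 = 176214841.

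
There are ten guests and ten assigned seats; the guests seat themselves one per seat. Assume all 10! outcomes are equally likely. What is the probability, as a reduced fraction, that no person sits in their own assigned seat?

16481/44800

Favorable outcomes: !10 = 1334961.
Total outcomes: 10! = 3628800.
Probability = 1334961/3628800 = 16481/44800.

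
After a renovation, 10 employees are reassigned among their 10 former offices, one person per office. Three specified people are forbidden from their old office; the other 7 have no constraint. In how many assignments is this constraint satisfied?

Inclusion-exclusion on the 3 forbidden self-matches:
Σ_{j=0}^{3} (-1)^j C(3,j)(10-j)!
= C(3,0)·10! - C(3,1)·9! + C(3,2)·8! - C(3,3)·7!
= 3628800 - 1088640 + 120960 - 5040
= 2656080

2656080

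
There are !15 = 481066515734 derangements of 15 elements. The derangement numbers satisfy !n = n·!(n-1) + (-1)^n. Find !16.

7697064251745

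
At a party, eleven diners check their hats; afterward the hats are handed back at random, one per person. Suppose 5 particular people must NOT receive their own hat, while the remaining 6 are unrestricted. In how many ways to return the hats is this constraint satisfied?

25022880

Inclusion-exclusion on the 5 forbidden self-matches:
Σ_{j=0}^{5} (-1)^j C(5,j)(11-j)!
= C(5,0)·11! - C(5,1)·10! + C(5,2)·9! - C(5,3)·8! + C(5,4)·7! - C(5,5)·6!
= 39916800 - 18144000 + 3628800 - 403200 + 25200 - 720
= 25022880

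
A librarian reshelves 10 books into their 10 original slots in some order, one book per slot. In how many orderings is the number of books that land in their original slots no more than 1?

# with exactly i fixed is C(10,i)·!(10-i); sum over i=0..1:
  i=0: C(10,0)·!10 = 1·1334961 = 1334961
  i=1: C(10,1)·!9 = 10·133496 = 1334960
Total = 2669921.

2669921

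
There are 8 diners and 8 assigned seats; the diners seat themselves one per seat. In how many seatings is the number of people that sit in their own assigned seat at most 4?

40179

Sum C(8,i)·!(8-i) for i = 0..4:
  i=0: C(8,0)·!8 = 1·14833 = 14833
  i=1: C(8,1)·!7 = 8·1854 = 14832
  i=2: C(8,2)·!6 = 28·265 = 7420
  i=3: C(8,3)·!5 = 56·44 = 2464
  i=4: C(8,4)·!4 = 70·9 = 630
Total = 40179.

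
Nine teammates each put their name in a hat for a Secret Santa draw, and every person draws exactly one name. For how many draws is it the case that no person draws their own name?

133496

The subfactorial !9 = [9!/e] (nearest integer).
9! = 362880, and 362880/e ≈ 133496.09, so !9 = 133496.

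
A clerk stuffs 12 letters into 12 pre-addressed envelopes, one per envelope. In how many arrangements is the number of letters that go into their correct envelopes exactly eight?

4455

Choose which 8 of the 12 are fixed: C(12,8) = 495.
The other 4 form a derangement: !4 = 9.
Total: 495 × 9 = 4455.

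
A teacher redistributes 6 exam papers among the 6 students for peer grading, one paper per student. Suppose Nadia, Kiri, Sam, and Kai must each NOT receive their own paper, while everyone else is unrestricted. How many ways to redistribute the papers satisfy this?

Inclusion-exclusion on the 4 forbidden self-matches:
Σ_{j=0}^{4} (-1)^j C(4,j)(6-j)!
= C(4,0)·6! - C(4,1)·5! + C(4,2)·4! - C(4,3)·3! + C(4,4)·2!
= 720 - 480 + 144 - 24 + 2
= 362

362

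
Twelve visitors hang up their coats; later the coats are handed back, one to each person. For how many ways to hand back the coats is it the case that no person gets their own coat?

176214841

By inclusion-exclusion, !12 = Σ (-1)^k · 12!/k! for k=0..12
= 12! - 12!/1! + 12!/2! - 12!/3! + 12!/4! - 12!/5! + 12!/6! - 12!/7! + 12!/8! - 12!/9! + 12!/10! - 12!/11! + 12!/12!
= 479001600 - 479001600 + 239500800 - 79833600 + 19958400 - 3991680 + 665280 - 95040 + 11880 - 1320 + 132 - 12 + 1
= 176214841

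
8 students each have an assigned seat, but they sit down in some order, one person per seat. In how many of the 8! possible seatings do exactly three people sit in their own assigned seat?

2464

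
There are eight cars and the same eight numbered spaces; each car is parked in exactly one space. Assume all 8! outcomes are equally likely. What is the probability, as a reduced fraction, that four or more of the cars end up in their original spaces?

257/13440

Favorable outcomes: Σ_{i≥4} C(8,i)·!(8-i) = 70·9 + 56·2 + 28·1 + 8·0 + 1·1 = 771.
Total outcomes: 8! = 40320.
Probability = 771/40320 = 257/13440.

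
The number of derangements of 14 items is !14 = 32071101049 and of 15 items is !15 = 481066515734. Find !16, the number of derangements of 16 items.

!16 = (16-1)·(!15 + !14) = 15·(481066515734 + 32071101049) = 15·513137616783 = 7697064251745.

7697064251745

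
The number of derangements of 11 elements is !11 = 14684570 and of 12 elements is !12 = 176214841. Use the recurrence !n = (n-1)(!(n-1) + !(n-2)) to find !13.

2290792932

!13 = (13-1)·(!12 + !11) = 12·(176214841 + 14684570) = 12·190899411 = 2290792932.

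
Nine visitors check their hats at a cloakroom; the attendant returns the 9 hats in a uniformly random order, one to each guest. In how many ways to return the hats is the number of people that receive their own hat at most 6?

Sum C(9,i)·!(9-i) for i = 0..6:
  i=0: C(9,0)·!9 = 1·133496 = 133496
  i=1: C(9,1)·!8 = 9·14833 = 133497
  i=2: C(9,2)·!7 = 36·1854 = 66744
  i=3: C(9,3)·!6 = 84·265 = 22260
  i=4: C(9,4)·!5 = 126·44 = 5544
  i=5: C(9,5)·!4 = 126·9 = 1134
  i=6: C(9,6)·!3 = 84·2 = 168
Total = 362843.

362843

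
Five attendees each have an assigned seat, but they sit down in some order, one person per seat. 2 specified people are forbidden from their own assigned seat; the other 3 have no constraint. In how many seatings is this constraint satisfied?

Inclusion-exclusion on the 2 forbidden self-matches:
Σ_{j=0}^{2} (-1)^j C(2,j)(5-j)!
= C(2,0)·5! - C(2,1)·4! + C(2,2)·3!
= 120 - 48 + 6
= 78

78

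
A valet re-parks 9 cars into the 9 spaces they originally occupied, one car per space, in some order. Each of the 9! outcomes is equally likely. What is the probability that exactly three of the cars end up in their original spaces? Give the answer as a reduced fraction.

Favorable outcomes: C(9,3)·!6 = 84·265 = 22260.
Total outcomes: 9! = 362880.
Probability = 22260/362880 = 53/864.

53/864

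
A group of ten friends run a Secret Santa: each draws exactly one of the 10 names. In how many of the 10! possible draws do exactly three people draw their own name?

222480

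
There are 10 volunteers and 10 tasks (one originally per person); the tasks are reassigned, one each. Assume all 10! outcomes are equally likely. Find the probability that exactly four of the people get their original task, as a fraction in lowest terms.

53/3456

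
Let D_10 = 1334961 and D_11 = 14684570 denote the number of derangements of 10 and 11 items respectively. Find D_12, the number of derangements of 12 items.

176214841

D_12 = (12-1)·(D_11 + D_10) = 11·(14684570 + 1334961) = 11·16019531 = 176214841.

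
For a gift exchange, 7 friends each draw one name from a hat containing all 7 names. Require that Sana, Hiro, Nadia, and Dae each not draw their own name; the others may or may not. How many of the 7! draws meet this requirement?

Let A_j be the event that the j-th constrained one is fixed. By inclusion-exclusion over the 4 events:
Σ_{j=0}^{4} (-1)^j C(4,j)(7-j)!
= C(4,0)·7! - C(4,1)·6! + C(4,2)·5! - C(4,3)·4! + C(4,4)·3!
= 5040 - 2880 + 720 - 96 + 6
= 2790

2790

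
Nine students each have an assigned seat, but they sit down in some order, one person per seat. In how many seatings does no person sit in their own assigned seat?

133496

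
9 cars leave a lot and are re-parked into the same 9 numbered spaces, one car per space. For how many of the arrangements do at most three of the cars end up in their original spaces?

355997

Sum C(9,i)·!(9-i) for i = 0..3:
  i=0: C(9,0)·!9 = 1·133496 = 133496
  i=1: C(9,1)·!8 = 9·14833 = 133497
  i=2: C(9,2)·!7 = 36·1854 = 66744
  i=3: C(9,3)·!6 = 84·265 = 22260
Total = 355997.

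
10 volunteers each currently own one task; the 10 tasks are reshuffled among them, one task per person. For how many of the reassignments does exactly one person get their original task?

1334960

Pick the single fixed position: C(10,1) = 10 ways.
The remaining 9 must be deranged: !9 = 133496.
Total: 10 × 133496 = 1334960.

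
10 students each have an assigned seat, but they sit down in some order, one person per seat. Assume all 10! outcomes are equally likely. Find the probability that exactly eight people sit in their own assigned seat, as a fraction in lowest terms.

Favorable outcomes: C(10,8)·!2 = 45·1 = 45.
Total outcomes: 10! = 3628800.
Probability = 45/3628800 = 1/80640.

1/80640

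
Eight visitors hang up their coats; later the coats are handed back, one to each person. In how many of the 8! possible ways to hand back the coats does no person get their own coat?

14833

!8 = 8! · Σ_{k=0}^{8} (-1)^k/k!
= 8! - 8!/1! + 8!/2! - 8!/3! + 8!/4! - 8!/5! + 8!/6! - 8!/7! + 8!/8!
= 40320 - 40320 + 20160 - 6720 + 1680 - 336 + 56 - 8 + 1
= 14833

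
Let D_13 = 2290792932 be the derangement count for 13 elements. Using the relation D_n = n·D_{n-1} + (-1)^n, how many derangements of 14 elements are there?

32071101049

D_14 = 14·2290792932 + 1 = 32071101049.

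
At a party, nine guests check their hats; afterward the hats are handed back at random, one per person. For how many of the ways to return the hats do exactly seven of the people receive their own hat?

Pick the 7 fixed positions: C(9,7) = 36 ways.
The other 2 form a derangement: !2 = 1.
Total: 36 × 1 = 36.

36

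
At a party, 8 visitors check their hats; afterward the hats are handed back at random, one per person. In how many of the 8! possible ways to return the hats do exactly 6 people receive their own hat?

Pick the 6 fixed positions: C(8,6) = 28 ways.
The remaining 2 must be deranged: !2 = 1.
Total: 28 × 1 = 28.

28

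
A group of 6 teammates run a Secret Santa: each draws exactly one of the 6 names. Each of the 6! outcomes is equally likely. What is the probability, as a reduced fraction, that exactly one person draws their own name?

Favorable outcomes: C(6,1)·!5 = 6·44 = 264.
Total outcomes: 6! = 720.
Probability = 264/720 = 11/30.

11/30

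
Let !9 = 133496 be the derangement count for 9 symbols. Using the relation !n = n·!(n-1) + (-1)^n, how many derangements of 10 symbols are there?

1334961

!10 = 10·133496 + 1 = 1334961.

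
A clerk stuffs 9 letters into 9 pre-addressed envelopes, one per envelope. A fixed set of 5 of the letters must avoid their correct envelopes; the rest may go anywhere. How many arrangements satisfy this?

205056

Let A_j be the event that the j-th constrained one is fixed. By inclusion-exclusion over the 5 events:
Σ_{j=0}^{5} (-1)^j C(5,j)(9-j)!
= C(5,0)·9! - C(5,1)·8! + C(5,2)·7! - C(5,3)·6! + C(5,4)·5! - C(5,5)·4!
= 362880 - 201600 + 50400 - 7200 + 600 - 24
= 205056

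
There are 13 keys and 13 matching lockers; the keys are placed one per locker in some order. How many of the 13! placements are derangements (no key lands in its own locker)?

2290792932

Recurrence: !13 = 12·(!12 + !11).
!13 = 12·(176214841 + 14684570) = 12·190899411 = 2290792932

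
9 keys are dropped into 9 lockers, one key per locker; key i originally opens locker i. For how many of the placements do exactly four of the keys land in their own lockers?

Pick the 4 fixed positions: C(9,4) = 126 ways.
The remaining 5 must be deranged: !5 = 44.
Total: 126 × 44 = 5544.

5544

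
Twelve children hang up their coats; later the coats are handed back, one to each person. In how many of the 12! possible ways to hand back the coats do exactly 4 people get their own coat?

Choose which 4 of the 12 are fixed: C(12,4) = 495.
The other 8 form a derangement: !8 = 14833.
Total: 495 × 14833 = 7342335.

7342335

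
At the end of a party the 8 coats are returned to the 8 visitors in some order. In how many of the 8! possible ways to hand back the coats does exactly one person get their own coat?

Pick the single fixed position: C(8,1) = 8 ways.
The other 7 form a derangement: !7 = 1854.
Total: 8 × 1854 = 14832.

14832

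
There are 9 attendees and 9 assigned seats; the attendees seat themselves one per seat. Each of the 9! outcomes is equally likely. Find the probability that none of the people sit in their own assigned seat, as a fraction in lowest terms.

16687/45360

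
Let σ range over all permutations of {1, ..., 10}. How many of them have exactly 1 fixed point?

Choose which one of the 10 is fixed: C(10,1) = 10.
The other 9 form a derangement: !9 = 133496.
Total: 10 × 133496 = 1334960.

1334960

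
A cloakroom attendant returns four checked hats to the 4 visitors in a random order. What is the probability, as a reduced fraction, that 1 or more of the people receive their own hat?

5/8

Favorable outcomes: Σ_{i≥1} C(4,i)·!(4-i) = 4·2 + 6·1 + 4·0 + 1·1 = 15.
Total outcomes: 4! = 24.
Probability = 15/24 = 5/8.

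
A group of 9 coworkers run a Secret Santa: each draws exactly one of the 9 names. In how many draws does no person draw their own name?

133496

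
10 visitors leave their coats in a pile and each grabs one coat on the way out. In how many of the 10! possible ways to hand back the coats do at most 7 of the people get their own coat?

3628754

# with exactly i fixed is C(10,i)·!(10-i); sum over i=0..7:
  i=0: C(10,0)·!10 = 1·1334961 = 1334961
  i=1: C(10,1)·!9 = 10·133496 = 1334960
  i=2: C(10,2)·!8 = 45·14833 = 667485
  i=3: C(10,3)·!7 = 120·1854 = 222480
  i=4: C(10,4)·!6 = 210·265 = 55650
  i=5: C(10,5)·!5 = 252·44 = 11088
  i=6: C(10,6)·!4 = 210·9 = 1890
  i=7: C(10,7)·!3 = 120·2 = 240
Total = 3628754.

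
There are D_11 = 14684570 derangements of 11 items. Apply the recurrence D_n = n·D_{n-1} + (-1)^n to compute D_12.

176214841

D_12 = 12·14684570 + 1 = 176214841.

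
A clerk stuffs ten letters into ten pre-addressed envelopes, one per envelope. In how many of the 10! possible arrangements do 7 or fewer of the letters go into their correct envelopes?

Sum C(10,i)·!(10-i) for i = 0..7:
  i=0: C(10,0)·!10 = 1·1334961 = 1334961
  i=1: C(10,1)·!9 = 10·133496 = 1334960
  i=2: C(10,2)·!8 = 45·14833 = 667485
  i=3: C(10,3)·!7 = 120·1854 = 222480
  i=4: C(10,4)·!6 = 210·265 = 55650
  i=5: C(10,5)·!5 = 252·44 = 11088
  i=6: C(10,6)·!4 = 210·9 = 1890
  i=7: C(10,7)·!3 = 120·2 = 240
Total = 3628754.

3628754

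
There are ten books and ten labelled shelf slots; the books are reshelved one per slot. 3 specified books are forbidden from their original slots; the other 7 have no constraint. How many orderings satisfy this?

2656080

Let A_j be the event that the j-th constrained one is fixed. By inclusion-exclusion over the 3 events:
Σ_{j=0}^{3} (-1)^j C(3,j)(10-j)!
= C(3,0)·10! - C(3,1)·9! + C(3,2)·8! - C(3,3)·7!
= 3628800 - 1088640 + 120960 - 5040
= 2656080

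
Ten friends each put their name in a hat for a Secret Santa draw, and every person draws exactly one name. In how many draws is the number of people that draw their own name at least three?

Sum C(10,i)·!(10-i) for i = 3..10:
  i=3: C(10,3)·!7 = 120·1854 = 222480
  i=4: C(10,4)·!6 = 210·265 = 55650
  i=5: C(10,5)·!5 = 252·44 = 11088
  i=6: C(10,6)·!4 = 210·9 = 1890
  i=7: C(10,7)·!3 = 120·2 = 240
  i=8: C(10,8)·!2 = 45·1 = 45
  i=9: C(10,9)·!1 = 10·0 = 0
  i=10: C(10,10)·!0 = 1·1 = 1
Total = 291394.

291394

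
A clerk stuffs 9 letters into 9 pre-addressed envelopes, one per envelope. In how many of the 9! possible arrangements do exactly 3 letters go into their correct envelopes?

Choose which 3 of the 9 are fixed: C(9,3) = 84.
The remaining 6 must be deranged: !6 = 265.
Total: 84 × 265 = 22260.

22260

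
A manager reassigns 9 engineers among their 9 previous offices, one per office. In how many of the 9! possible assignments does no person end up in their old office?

133496

The subfactorial !9 = [9!/e] (nearest integer).
9! = 362880, and 362880/e ≈ 133496.09, so !9 = 133496.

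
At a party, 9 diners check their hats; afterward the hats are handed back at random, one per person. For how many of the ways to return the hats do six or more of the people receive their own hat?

# with exactly i fixed is C(9,i)·!(9-i); sum over i=6..9:
  i=6: C(9,6)·!3 = 84·2 = 168
  i=7: C(9,7)·!2 = 36·1 = 36
  i=8: C(9,8)·!1 = 9·0 = 0
  i=9: C(9,9)·!0 = 1·1 = 1
Total = 205.

205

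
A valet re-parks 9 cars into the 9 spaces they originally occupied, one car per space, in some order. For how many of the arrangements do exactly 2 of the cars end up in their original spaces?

Choose which 2 of the 9 are fixed: C(9,2) = 36.
The other 7 form a derangement: !7 = 1854.
Total: 36 × 1854 = 66744.

66744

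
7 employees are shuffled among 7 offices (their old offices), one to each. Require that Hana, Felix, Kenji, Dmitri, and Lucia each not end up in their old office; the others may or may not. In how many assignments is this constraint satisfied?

2428

Inclusion-exclusion on the 5 forbidden self-matches:
Σ_{j=0}^{5} (-1)^j C(5,j)(7-j)!
= C(5,0)·7! - C(5,1)·6! + C(5,2)·5! - C(5,3)·4! + C(5,4)·3! - C(5,5)·2!
= 5040 - 3600 + 1200 - 240 + 30 - 2
= 2428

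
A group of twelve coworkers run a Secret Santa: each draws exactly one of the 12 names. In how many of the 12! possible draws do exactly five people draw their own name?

1468368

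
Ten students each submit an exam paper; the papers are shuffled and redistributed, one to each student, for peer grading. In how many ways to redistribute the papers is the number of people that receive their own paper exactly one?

1334960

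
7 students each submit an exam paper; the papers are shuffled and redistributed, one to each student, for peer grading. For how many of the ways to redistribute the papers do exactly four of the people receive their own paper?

70

Choose which 4 of the 7 are fixed: C(7,4) = 35.
The remaining 3 must be deranged: !3 = 2.
Total: 35 × 2 = 70.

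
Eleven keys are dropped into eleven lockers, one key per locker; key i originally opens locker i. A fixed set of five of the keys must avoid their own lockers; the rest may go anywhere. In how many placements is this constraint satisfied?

25022880

Let A_j be the event that the j-th constrained one is fixed. By inclusion-exclusion over the 5 events:
Σ_{j=0}^{5} (-1)^j C(5,j)(11-j)!
= C(5,0)·11! - C(5,1)·10! + C(5,2)·9! - C(5,3)·8! + C(5,4)·7! - C(5,5)·6!
= 39916800 - 18144000 + 3628800 - 403200 + 25200 - 720
= 25022880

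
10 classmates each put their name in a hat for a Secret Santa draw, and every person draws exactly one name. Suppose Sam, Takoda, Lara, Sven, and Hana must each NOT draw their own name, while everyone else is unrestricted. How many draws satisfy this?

2170680

Inclusion-exclusion on the 5 forbidden self-matches:
Σ_{j=0}^{5} (-1)^j C(5,j)(10-j)!
= C(5,0)·10! - C(5,1)·9! + C(5,2)·8! - C(5,3)·7! + C(5,4)·6! - C(5,5)·5!
= 3628800 - 1814400 + 403200 - 50400 + 3600 - 120
= 2170680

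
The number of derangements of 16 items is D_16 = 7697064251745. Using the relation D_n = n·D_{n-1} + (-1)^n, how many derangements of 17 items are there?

D_17 = 17·7697064251745 - 1 = 130850092279664.

130850092279664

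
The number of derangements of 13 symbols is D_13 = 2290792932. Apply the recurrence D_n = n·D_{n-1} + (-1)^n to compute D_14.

32071101049

D_14 = 14·2290792932 + 1 = 32071101049.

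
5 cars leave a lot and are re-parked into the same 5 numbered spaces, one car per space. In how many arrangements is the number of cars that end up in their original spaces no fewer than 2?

31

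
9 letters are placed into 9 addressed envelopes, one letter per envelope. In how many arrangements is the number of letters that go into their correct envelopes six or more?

205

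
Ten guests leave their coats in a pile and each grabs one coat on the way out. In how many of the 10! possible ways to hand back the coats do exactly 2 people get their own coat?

Choose which 2 of the 10 are fixed: C(10,2) = 45.
The other 8 form a derangement: !8 = 14833.
Total: 45 × 14833 = 667485.

667485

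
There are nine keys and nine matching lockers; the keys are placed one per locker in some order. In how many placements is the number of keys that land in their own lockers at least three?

29143

# with exactly i fixed is C(9,i)·!(9-i); sum over i=3..9:
  i=3: C(9,3)·!6 = 84·265 = 22260
  i=4: C(9,4)·!5 = 126·44 = 5544
  i=5: C(9,5)·!4 = 126·9 = 1134
  i=6: C(9,6)·!3 = 84·2 = 168
  i=7: C(9,7)·!2 = 36·1 = 36
  i=8: C(9,8)·!1 = 9·0 = 0
  i=9: C(9,9)·!0 = 1·1 = 1
Total = 29143.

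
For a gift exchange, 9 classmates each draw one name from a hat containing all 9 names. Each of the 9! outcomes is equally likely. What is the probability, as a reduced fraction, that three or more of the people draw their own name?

29143/362880

Favorable outcomes: Σ_{i≥3} C(9,i)·!(9-i) = 84·265 + 126·44 + 126·9 + 84·2 + 36·1 + 9·0 + 1·1 = 29143.
Total outcomes: 9! = 362880.
Probability = 29143/362880 = 29143/362880.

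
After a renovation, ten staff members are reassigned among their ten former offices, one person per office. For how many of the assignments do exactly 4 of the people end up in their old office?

Choose which 4 of the 10 are fixed: C(10,4) = 210.
The remaining 6 must be deranged: !6 = 265.
Total: 210 × 265 = 55650.

55650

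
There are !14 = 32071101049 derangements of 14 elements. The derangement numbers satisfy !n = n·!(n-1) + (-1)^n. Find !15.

481066515734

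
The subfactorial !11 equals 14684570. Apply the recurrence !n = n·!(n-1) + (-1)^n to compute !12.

176214841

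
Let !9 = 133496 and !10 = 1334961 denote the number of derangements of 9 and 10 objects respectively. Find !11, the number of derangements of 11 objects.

!11 = (11-1)·(!10 + !9) = 10·(1334961 + 133496) = 10·1468457 = 14684570.

14684570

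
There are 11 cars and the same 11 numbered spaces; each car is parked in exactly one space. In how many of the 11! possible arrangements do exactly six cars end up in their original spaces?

Choose which 6 of the 11 are fixed: C(11,6) = 462.
The other 5 form a derangement: !5 = 44.
Total: 462 × 44 = 20328.

20328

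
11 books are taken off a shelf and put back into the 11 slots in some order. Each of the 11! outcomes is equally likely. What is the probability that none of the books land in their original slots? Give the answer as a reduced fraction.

Favorable outcomes: !11 = 14684570.
Total outcomes: 11! = 39916800.
Probability = 14684570/39916800 = 1468457/3991680.

1468457/3991680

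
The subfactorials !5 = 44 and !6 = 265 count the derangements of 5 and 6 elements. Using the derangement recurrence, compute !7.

1854

!7 = (7-1)·(!6 + !5) = 6·(265 + 44) = 6·309 = 1854.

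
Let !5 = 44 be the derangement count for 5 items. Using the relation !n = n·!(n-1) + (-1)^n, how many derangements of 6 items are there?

265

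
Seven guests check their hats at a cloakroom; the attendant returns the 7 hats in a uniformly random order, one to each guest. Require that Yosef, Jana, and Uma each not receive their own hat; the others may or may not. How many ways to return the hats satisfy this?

Inclusion-exclusion on the 3 forbidden self-matches:
Σ_{j=0}^{3} (-1)^j C(3,j)(7-j)!
= C(3,0)·7! - C(3,1)·6! + C(3,2)·5! - C(3,3)·4!
= 5040 - 2160 + 360 - 24
= 3216

3216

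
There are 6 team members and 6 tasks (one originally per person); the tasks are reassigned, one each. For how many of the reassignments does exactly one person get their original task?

Choose which one of the 6 is fixed: C(6,1) = 6.
The remaining 5 must be deranged: !5 = 44.
Total: 6 × 44 = 264.

264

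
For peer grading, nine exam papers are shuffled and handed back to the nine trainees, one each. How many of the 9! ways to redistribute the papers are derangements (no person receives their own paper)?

133496

!9 is the nearest integer to 9!/e.
9! = 362880, and 362880/e ≈ 133496.09, so !9 = 133496.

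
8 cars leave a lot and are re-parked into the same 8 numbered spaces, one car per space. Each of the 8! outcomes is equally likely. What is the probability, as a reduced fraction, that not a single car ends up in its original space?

Favorable outcomes: !8 = 14833.
Total outcomes: 8! = 40320.
Probability = 14833/40320 = 2119/5760.

2119/5760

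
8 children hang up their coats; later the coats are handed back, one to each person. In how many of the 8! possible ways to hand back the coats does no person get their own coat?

14833

By inclusion-exclusion, !8 = Σ (-1)^k · 8!/k! for k=0..8
= 8! - 8!/1! + 8!/2! - 8!/3! + 8!/4! - 8!/5! + 8!/6! - 8!/7! + 8!/8!
= 40320 - 40320 + 20160 - 6720 + 1680 - 336 + 56 - 8 + 1
= 14833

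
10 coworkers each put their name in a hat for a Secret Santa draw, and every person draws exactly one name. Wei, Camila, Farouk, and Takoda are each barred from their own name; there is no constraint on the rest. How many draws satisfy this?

2399760

Inclusion-exclusion on the 4 forbidden self-matches:
Σ_{j=0}^{4} (-1)^j C(4,j)(10-j)!
= C(4,0)·10! - C(4,1)·9! + C(4,2)·8! - C(4,3)·7! + C(4,4)·6!
= 3628800 - 1451520 + 241920 - 20160 + 720
= 2399760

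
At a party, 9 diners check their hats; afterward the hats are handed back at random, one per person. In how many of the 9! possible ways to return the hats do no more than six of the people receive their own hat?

Sum C(9,i)·!(9-i) for i = 0..6:
  i=0: C(9,0)·!9 = 1·133496 = 133496
  i=1: C(9,1)·!8 = 9·14833 = 133497
  i=2: C(9,2)·!7 = 36·1854 = 66744
  i=3: C(9,3)·!6 = 84·265 = 22260
  i=4: C(9,4)·!5 = 126·44 = 5544
  i=5: C(9,5)·!4 = 126·9 = 1134
  i=6: C(9,6)·!3 = 84·2 = 168
Total = 362843.

362843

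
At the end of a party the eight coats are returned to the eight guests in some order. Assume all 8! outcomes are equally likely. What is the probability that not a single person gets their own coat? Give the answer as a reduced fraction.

2119/5760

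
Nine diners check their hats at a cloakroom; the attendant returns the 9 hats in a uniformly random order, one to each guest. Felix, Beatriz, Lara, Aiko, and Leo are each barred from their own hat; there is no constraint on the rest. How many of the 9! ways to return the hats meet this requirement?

Let A_j be the event that the j-th constrained one is fixed. By inclusion-exclusion over the 5 events:
Σ_{j=0}^{5} (-1)^j C(5,j)(9-j)!
= C(5,0)·9! - C(5,1)·8! + C(5,2)·7! - C(5,3)·6! + C(5,4)·5! - C(5,5)·4!
= 362880 - 201600 + 50400 - 7200 + 600 - 24
= 205056

205056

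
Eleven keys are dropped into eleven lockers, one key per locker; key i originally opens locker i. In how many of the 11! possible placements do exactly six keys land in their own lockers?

20328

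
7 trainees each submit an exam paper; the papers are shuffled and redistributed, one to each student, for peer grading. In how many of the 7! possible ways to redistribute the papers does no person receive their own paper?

Recurrence: !7 = 6·(!6 + !5).
!7 = 6·(265 + 44) = 6·309 = 1854

1854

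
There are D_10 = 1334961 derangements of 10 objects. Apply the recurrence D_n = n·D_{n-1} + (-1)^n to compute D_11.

14684570

D_11 = 11·1334961 - 1 = 14684570.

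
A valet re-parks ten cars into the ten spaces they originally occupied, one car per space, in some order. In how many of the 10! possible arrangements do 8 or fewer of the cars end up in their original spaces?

3628799

Sum C(10,i)·!(10-i) for i = 0..8:
  i=0: C(10,0)·!10 = 1·1334961 = 1334961
  i=1: C(10,1)·!9 = 10·133496 = 1334960
  i=2: C(10,2)·!8 = 45·14833 = 667485
  i=3: C(10,3)·!7 = 120·1854 = 222480
  i=4: C(10,4)·!6 = 210·265 = 55650
  i=5: C(10,5)·!5 = 252·44 = 11088
  i=6: C(10,6)·!4 = 210·9 = 1890
  i=7: C(10,7)·!3 = 120·2 = 240
  i=8: C(10,8)·!2 = 45·1 = 45
Total = 3628799.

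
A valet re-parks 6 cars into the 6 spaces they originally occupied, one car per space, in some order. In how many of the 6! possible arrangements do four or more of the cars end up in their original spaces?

16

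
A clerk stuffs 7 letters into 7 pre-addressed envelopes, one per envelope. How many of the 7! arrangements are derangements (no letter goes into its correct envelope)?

By inclusion-exclusion, !7 = Σ (-1)^k · 7!/k! for k=0..7
= 7! - 7!/1! + 7!/2! - 7!/3! + 7!/4! - 7!/5! + 7!/6! - 7!/7!
= 5040 - 5040 + 2520 - 840 + 210 - 42 + 7 - 1
= 1854

1854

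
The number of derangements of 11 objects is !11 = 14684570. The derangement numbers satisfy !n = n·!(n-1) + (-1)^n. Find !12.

!12 = 12·14684570 + 1 = 176214841.

176214841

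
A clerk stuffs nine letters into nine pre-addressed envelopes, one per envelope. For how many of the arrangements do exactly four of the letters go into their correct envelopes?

5544

Choose which 4 of the 9 are fixed: C(9,4) = 126.
The other 5 form a derangement: !5 = 44.
Total: 126 × 44 = 5544.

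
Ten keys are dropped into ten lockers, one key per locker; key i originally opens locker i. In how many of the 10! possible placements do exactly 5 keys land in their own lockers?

11088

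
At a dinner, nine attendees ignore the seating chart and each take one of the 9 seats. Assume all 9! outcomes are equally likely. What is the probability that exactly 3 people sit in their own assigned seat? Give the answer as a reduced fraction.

Favorable outcomes: C(9,3)·!6 = 84·265 = 22260.
Total outcomes: 9! = 362880.
Probability = 22260/362880 = 53/864.

53/864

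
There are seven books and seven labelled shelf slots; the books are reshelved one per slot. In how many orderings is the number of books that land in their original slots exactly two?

924

Pick the 2 fixed positions: C(7,2) = 21 ways.
The remaining 5 must be deranged: !5 = 44.
Total: 21 × 44 = 924.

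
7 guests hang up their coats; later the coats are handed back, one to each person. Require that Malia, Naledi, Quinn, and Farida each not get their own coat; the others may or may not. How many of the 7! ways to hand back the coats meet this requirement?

2790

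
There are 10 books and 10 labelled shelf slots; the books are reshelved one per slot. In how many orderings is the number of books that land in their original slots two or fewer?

3337406

Sum C(10,i)·!(10-i) for i = 0..2:
  i=0: C(10,0)·!10 = 1·1334961 = 1334961
  i=1: C(10,1)·!9 = 10·133496 = 1334960
  i=2: C(10,2)·!8 = 45·14833 = 667485
Total = 3337406.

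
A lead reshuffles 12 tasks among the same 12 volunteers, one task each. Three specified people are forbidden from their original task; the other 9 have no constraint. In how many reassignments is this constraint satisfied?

Inclusion-exclusion on the 3 forbidden self-matches:
Σ_{j=0}^{3} (-1)^j C(3,j)(12-j)!
= C(3,0)·12! - C(3,1)·11! + C(3,2)·10! - C(3,3)·9!
= 479001600 - 119750400 + 10886400 - 362880
= 369774720

369774720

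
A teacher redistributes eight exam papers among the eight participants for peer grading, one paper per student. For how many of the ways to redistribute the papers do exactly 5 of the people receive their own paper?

112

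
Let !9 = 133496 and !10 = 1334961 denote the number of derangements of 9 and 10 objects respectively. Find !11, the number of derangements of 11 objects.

14684570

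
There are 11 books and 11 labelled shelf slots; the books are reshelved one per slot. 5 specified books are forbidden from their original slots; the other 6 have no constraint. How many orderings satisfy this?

25022880

Let A_j be the event that the j-th constrained one is fixed. By inclusion-exclusion over the 5 events:
Σ_{j=0}^{5} (-1)^j C(5,j)(11-j)!
= C(5,0)·11! - C(5,1)·10! + C(5,2)·9! - C(5,3)·8! + C(5,4)·7! - C(5,5)·6!
= 39916800 - 18144000 + 3628800 - 403200 + 25200 - 720
= 25022880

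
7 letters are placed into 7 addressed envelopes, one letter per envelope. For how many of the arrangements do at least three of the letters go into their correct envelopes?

Sum C(7,i)·!(7-i) for i = 3..7:
  i=3: C(7,3)·!4 = 35·9 = 315
  i=4: C(7,4)·!3 = 35·2 = 70
  i=5: C(7,5)·!2 = 21·1 = 21
  i=6: C(7,6)·!1 = 7·0 = 0
  i=7: C(7,7)·!0 = 1·1 = 1
Total = 407.

407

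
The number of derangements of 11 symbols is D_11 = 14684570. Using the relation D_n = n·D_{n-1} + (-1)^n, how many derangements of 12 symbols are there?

176214841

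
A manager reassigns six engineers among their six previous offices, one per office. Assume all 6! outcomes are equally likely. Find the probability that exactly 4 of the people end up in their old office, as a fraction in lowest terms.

Favorable outcomes: C(6,4)·!2 = 15·1 = 15.
Total outcomes: 6! = 720.
Probability = 15/720 = 1/48.

1/48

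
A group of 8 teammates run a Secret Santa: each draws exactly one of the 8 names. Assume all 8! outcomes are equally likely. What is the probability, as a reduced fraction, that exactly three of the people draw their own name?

Favorable outcomes: C(8,3)·!5 = 56·44 = 2464.
Total outcomes: 8! = 40320.
Probability = 2464/40320 = 11/180.

11/180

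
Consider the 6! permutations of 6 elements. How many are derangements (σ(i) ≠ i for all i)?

265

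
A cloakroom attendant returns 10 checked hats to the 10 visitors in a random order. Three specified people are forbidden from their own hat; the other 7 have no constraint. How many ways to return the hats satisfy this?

2656080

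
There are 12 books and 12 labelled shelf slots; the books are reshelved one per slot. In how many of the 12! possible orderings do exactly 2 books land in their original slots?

Pick the 2 fixed positions: C(12,2) = 66 ways.
The remaining 10 must be deranged: !10 = 1334961.
Total: 66 × 1334961 = 88107426.

88107426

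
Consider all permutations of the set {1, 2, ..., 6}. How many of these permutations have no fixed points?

265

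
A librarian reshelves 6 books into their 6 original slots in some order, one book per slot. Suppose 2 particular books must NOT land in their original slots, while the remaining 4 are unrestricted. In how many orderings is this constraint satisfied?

504

Let A_j be the event that the j-th constrained one is fixed. By inclusion-exclusion over the 2 events:
Σ_{j=0}^{2} (-1)^j C(2,j)(6-j)!
= C(2,0)·6! - C(2,1)·5! + C(2,2)·4!
= 720 - 240 + 24
= 504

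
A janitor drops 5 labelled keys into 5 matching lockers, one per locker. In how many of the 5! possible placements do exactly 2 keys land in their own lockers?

Choose which 2 of the 5 are fixed: C(5,2) = 10.
The other 3 form a derangement: !3 = 2.
Total: 10 × 2 = 20.

20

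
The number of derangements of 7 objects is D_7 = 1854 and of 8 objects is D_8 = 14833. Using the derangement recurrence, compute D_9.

133496

D_9 = (9-1)·(D_8 + D_7) = 8·(14833 + 1854) = 8·16687 = 133496.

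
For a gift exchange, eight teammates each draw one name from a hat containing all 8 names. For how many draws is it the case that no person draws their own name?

14833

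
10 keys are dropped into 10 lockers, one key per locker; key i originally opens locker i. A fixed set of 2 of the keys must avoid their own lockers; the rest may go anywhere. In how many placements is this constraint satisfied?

2943360

Inclusion-exclusion on the 2 forbidden self-matches:
Σ_{j=0}^{2} (-1)^j C(2,j)(10-j)!
= C(2,0)·10! - C(2,1)·9! + C(2,2)·8!
= 3628800 - 725760 + 40320
= 2943360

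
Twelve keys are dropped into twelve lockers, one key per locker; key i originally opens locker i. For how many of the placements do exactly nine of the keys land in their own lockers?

Pick the 9 fixed positions: C(12,9) = 220 ways.
The other 3 form a derangement: !3 = 2.
Total: 220 × 2 = 440.

440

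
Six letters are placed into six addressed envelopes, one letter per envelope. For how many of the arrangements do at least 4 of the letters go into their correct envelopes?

# with exactly i fixed is C(6,i)·!(6-i); sum over i=4..6:
  i=4: C(6,4)·!2 = 15·1 = 15
  i=5: C(6,5)·!1 = 6·0 = 0
  i=6: C(6,6)·!0 = 1·1 = 1
Total = 16.

16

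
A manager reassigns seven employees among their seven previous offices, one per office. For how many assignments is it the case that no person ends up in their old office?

1854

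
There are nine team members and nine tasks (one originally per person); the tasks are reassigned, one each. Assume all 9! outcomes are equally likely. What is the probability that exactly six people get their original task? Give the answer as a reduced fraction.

Favorable outcomes: C(9,6)·!3 = 84·2 = 168.
Total outcomes: 9! = 362880.
Probability = 168/362880 = 1/2160.

1/2160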